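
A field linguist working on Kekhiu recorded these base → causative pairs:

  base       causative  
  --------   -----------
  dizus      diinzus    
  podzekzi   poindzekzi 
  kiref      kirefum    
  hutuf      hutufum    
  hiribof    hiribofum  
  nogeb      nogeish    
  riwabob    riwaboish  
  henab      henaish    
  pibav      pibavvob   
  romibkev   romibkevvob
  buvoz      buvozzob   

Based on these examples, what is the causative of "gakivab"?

gakivaish

dizus and hutuf both have last vowel 'u' yet inflect differently (diinzus, hutufum), so the last vowel is not what conditions the rule; the final letter is.
"gakivab" ends in -b. The stems ending in -b (nogeb → nogeish, riwabob → riwaboish, henab → henaish) drop the final letter and add -ish.
So gakivab → gakivaish.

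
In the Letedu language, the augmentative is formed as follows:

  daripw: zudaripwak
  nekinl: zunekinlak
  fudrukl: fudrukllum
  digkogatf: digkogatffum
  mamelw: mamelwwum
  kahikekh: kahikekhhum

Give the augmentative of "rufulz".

nekinl and fudrukl both end in -l yet inflect differently (zunekinlak, fudrukllum), so the final letter is not what conditions the rule; the second-to-last letter is.
"rufulz" has second-to-last letter 'l'. The one such stem in the data (mamelw → mamelwwum) doubles the final consonant and adds -um (as do fudrukl, digkogatf), so the same rule applies.
The other pattern: stems whose second-to-last letter is 'n' or 'p' add zu- … -ak around the stem.
So rufulz → rufulzzum.

rufulzzum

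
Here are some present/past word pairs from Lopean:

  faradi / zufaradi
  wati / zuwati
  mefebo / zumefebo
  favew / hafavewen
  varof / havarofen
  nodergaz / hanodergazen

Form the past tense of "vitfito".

zuvitfito

"vitfito" ends in a vowel. The stems ending in a vowel (faradi → zufaradi, wati → zuwati, mefebo → zumefebo) add the prefix zu-.
The other pattern: stems ending in a consonant add ha- … -en around the stem.
So vitfito → zuvitfito.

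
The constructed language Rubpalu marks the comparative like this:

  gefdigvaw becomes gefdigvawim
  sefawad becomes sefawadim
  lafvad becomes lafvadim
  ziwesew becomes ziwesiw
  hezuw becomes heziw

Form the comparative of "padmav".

padmavim

gefdigvaw and ziwesew both end in -w yet inflect differently (gefdigvawim, ziwesiw), so the final letter is not what conditions the rule; the last vowel is.
"padmav" has last vowel 'a'. The stems whose last vowel is 'a' (gefdigvaw → gefdigvawim, sefawad → sefawadim, lafvad → lafvadim) add -im.
So padmav → padmavim.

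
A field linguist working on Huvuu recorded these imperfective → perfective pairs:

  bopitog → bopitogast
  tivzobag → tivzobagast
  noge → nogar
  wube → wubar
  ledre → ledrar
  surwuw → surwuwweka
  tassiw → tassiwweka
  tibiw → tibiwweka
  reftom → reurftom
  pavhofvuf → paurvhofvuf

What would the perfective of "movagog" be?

movagogast

"movagog" ends in -g. The stems ending in -g (bopitog → bopitogast, tivzobag → tivzobagast) add -ast.
So movagog → movagogast.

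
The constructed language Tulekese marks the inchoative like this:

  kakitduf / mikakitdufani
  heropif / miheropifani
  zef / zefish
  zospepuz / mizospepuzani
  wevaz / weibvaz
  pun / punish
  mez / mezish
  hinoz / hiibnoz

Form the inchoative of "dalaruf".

midalarufani

mez and wevaz both end in -z yet inflect differently (mezish, weibvaz), so the final letter is not what conditions the rule; the number of vowels is.
"dalaruf" has 3 vowels. The stems with 3 vowels (heropif → miheropifani, zospepuz → mizospepuzani, kakitduf → mikakitdufani) add mi- … -ani around the stem.
So dalaruf → midalarufani.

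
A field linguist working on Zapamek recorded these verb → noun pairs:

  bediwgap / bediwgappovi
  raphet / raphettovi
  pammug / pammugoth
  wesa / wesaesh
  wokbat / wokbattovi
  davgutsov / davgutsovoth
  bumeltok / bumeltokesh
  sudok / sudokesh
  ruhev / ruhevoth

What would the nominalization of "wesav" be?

"wesav" ends in -v. The stems ending in -v (davgutsov → davgutsovoth, ruhev → ruhevoth) add -oth.
So wesav → wesavoth.

wesavoth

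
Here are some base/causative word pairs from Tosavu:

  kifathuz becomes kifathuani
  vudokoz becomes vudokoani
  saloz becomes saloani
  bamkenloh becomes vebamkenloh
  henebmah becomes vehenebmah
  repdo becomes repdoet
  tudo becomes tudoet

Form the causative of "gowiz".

"gowiz" ends in -z. The stems ending in -z (kifathuz → kifathuani, vudokoz → vudokoani, saloz → saloani) drop the final letter and add -ani.
The other patterns: stems ending in -h add the prefix ve-; stems ending in -o add -et.
So gowiz → gowiani.

gowiani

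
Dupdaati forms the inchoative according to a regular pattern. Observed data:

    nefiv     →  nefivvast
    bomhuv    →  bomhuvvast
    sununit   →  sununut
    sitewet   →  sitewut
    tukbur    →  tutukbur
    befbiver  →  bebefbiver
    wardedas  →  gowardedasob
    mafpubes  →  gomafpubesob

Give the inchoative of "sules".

gosulesob

nefiv and sununit both have last vowel 'i' yet inflect differently (nefivvast, sununut), so the last vowel is not what conditions the rule; the final letter is.
"sules" ends in -s. The stems ending in -s (wardedas → gowardedasob, mafpubes → gomafpubesob) add go- … -ob around the stem.
The other patterns: stems ending in -v double the final consonant and add -ast; stems ending in -t change the last vowel to 'u'; stems ending in -r repeat the first consonant+vowel as a prefix.
So sules → gosulesob.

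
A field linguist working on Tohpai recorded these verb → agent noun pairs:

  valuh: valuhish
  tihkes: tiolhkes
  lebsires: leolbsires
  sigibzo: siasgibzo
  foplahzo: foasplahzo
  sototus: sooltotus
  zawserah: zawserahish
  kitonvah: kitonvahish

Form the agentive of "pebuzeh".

pebuzehish

valuh and sototus both have last vowel 'u' yet inflect differently (valuhish, sooltotus), so the last vowel is not what conditions the rule; the final letter is.
"pebuzeh" ends in -h. The stems ending in -h (valuh → valuhish, kitonvah → kitonvahish, zawserah → zawserahish) add -ish.
So pebuzeh → pebuzehish.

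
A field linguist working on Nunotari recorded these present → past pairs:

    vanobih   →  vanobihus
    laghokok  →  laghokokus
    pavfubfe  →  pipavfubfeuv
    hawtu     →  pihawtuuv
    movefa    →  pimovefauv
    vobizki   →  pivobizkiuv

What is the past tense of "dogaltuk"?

dogaltukus

vanobih and vobizki both have last vowel 'i' yet inflect differently (vanobihus, pivobizkiuv), so the last vowel is not what conditions the rule; whether the stem ends in a vowel or a consonant is.
"dogaltuk" ends in a consonant. The stems ending in a consonant (vanobih → vanobihus, laghokok → laghokokus) add -us.
The other pattern: stems ending in a vowel add pi- … -uv around the stem.
So dogaltuk → dogaltukus.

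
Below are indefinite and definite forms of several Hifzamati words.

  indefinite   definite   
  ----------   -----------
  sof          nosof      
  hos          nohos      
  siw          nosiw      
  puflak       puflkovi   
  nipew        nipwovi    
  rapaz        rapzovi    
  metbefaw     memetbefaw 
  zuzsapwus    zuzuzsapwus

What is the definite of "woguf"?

wogfovi

siw and nipew both end in -w yet inflect differently (nosiw, nipwovi), so the final letter is not what conditions the rule; the number of vowels is.
"woguf" has 2 vowels. The stems with 2 vowels (puflak → puflkovi, nipew → nipwovi, rapaz → rapzovi) delete the last vowel and add -ovi.
The other patterns: stems with 1 vowel add the prefix no-; stems with 3 vowels repeat the first consonant+vowel as a prefix.
So woguf → wogfovi.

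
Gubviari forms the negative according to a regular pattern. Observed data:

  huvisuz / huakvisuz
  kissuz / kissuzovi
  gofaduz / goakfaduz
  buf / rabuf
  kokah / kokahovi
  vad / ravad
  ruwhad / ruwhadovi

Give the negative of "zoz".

vad and ruwhad both end in -d yet inflect differently (ravad, ruwhadovi), so the final letter is not what conditions the rule; the number of vowels is.
"zoz" has 1 vowel. The stems with 1 vowel (buf → rabuf, vad → ravad) add the prefix ra-.
The other patterns: stems with 2 vowels add -ovi; stems with 3 vowels insert -ak- after the first vowel.
So zoz → razoz.

razoz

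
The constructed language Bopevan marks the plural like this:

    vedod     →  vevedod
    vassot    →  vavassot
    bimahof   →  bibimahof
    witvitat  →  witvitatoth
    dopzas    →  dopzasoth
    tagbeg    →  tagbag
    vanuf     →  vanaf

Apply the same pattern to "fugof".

fufugof

vassot and witvitat both end in -t yet inflect differently (vavassot, witvitatoth), so the final letter is not what conditions the rule; the last vowel is.
"fugof" has last vowel 'o'. The stems whose last vowel is 'o' (vedod → vevedod, vassot → vavassot, bimahof → bibimahof) repeat the first consonant+vowel as a prefix.
The other patterns: stems whose last vowel is 'a' add -oth; stems whose last vowel is 'e' or 'u' change the last vowel to 'a'.
So fugof → fufugof.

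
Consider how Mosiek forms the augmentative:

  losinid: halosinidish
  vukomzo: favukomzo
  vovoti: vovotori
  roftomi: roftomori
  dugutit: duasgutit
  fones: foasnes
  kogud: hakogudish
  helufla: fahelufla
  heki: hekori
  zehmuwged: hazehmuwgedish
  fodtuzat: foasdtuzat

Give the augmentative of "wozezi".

dugutit and losinid both have last vowel 'i' yet inflect differently (duasgutit, halosinidish), so the last vowel is not what conditions the rule; the final letter is.
"wozezi" ends in -i. The stems ending in -i (heki → hekori, vovoti → vovotori, roftomi → roftomori) drop the final letter and add -ori.
The other patterns: stems ending in -s or -t insert -as- after the first vowel; stems ending in -d add ha- … -ish around the stem; stems ending in -a or -o add the prefix fa-.
So wozezi → wozezori.

wozezori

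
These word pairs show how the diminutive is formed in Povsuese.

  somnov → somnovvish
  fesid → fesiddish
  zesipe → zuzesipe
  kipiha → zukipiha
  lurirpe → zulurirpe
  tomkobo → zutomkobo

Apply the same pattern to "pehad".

pehaddish

somnov and tomkobo both have last vowel 'o' yet inflect differently (somnovvish, zutomkobo), so the last vowel is not what conditions the rule; whether the stem ends in a vowel or a consonant is.
"pehad" ends in a consonant. The stems ending in a consonant (somnov → somnovvish, fesid → fesiddish) double the final consonant and add -ish.
The other pattern: stems ending in a vowel add the prefix zu-.
So pehad → pehaddish.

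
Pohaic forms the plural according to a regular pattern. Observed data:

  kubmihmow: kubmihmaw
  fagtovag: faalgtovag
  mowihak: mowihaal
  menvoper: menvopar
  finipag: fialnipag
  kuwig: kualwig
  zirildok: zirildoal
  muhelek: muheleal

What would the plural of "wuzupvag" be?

mowihak and fagtovag both have last vowel 'a' yet inflect differently (mowihaal, faalgtovag), so the last vowel is not what conditions the rule; the final letter is.
"wuzupvag" ends in -g. The stems ending in -g (kuwig → kualwig, fagtovag → faalgtovag, finipag → fialnipag) insert -al- after the first vowel.
So wuzupvag → wualzupvag.

wualzupvag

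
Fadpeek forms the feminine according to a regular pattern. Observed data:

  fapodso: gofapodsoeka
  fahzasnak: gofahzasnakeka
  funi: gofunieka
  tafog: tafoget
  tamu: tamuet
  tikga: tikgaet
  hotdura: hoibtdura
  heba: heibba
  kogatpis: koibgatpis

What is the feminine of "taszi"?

tasziet

tikga and hotdura both end in -a yet inflect differently (tikgaet, hoibtdura), so the final letter is not what conditions the rule; the first letter is.
"taszi" begins with t-. The stems beginning with t- (tafog → tafoget, tamu → tamuet, tikga → tikgaet) add -et.
The other patterns: stems beginning with f- add go- … -eka around the stem; stems beginning with h- or k- insert -ib- after the first vowel.
So taszi → tasziet.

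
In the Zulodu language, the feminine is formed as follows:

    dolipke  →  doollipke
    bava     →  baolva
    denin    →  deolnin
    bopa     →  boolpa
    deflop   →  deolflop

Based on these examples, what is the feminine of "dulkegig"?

duollkegig

Every pair shown (dolipke → doollipke, bava → baolva, denin → deolnin, …) follows the same rule: insert -ol- after the first vowel.
So dulkegig → duollkegig.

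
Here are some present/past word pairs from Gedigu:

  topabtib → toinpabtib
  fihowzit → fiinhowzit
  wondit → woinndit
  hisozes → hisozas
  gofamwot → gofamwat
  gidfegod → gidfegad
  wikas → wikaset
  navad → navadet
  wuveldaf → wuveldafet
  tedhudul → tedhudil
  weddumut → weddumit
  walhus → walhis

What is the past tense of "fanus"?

fihowzit and gofamwot both end in -t yet inflect differently (fiinhowzit, gofamwat), so the final letter is not what conditions the rule; the last vowel is.
"fanus" has last vowel 'u'. The stems whose last vowel is 'u' (tedhudul → tedhudil, weddumut → weddumit, walhus → walhis) change the last vowel to 'i'.
So fanus → fanis.

fanis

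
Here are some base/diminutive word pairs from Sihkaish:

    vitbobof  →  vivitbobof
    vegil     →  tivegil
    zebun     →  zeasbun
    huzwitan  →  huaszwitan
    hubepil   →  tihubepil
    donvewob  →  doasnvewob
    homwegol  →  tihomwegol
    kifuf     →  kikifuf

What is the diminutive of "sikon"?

homwegol and donvewob both have last vowel 'o' yet inflect differently (tihomwegol, doasnvewob), so the last vowel is not what conditions the rule; the final letter is.
"sikon" ends in -n. The stems ending in -n (huzwitan → huaszwitan, zebun → zeasbun) insert -as- after the first vowel.
The other patterns: stems ending in -l add the prefix ti-; stems ending in -f repeat the first consonant+vowel as a prefix.
So sikon → siaskon.

siaskon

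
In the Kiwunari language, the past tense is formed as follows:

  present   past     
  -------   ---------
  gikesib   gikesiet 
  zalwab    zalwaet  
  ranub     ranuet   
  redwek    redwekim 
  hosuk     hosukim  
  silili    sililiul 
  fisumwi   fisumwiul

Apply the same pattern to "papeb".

papeet

gikesib and silili both have last vowel 'i' yet inflect differently (gikesiet, sililiul), so the last vowel is not what conditions the rule; the final letter is.
"papeb" ends in -b. The stems ending in -b (ranub → ranuet, zalwab → zalwaet, gikesib → gikesiet) drop the final letter and add -et.
So papeb → papeet.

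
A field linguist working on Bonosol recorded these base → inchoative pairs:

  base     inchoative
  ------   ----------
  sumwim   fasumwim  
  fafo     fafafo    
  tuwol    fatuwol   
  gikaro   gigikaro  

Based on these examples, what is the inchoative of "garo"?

gagaro

gikaro and tuwol both have last vowel 'o' yet inflect differently (gigikaro, fatuwol), so the last vowel is not what conditions the rule; the final letter is.
"garo" ends in -o. The stems ending in -o (gikaro → gigikaro, fafo → fafafo) repeat the first consonant+vowel as a prefix.
The other pattern: stems ending in -l or -m add the prefix fa-.
So garo → gagaro.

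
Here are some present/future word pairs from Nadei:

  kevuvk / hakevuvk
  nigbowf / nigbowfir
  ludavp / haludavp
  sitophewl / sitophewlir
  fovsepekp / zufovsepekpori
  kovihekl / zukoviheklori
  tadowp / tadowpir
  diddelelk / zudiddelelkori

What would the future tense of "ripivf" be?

tadowp and ludavp both end in -p yet inflect differently (tadowpir, haludavp), so the final letter is not what conditions the rule; the second-to-last letter is.
"ripivf" has second-to-last letter 'v'. The stems whose second-to-last letter is 'v' (kevuvk → hakevuvk, ludavp → haludavp) add the prefix ha-.
So ripivf → haripivf.

haripivf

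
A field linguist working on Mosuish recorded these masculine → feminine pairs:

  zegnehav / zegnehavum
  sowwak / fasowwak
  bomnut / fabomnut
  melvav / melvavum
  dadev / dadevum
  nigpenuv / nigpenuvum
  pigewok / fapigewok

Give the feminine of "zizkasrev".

zizkasrevum

melvav and sowwak both have last vowel 'a' yet inflect differently (melvavum, fasowwak), so the last vowel is not what conditions the rule; the final letter is.
"zizkasrev" ends in -v. The stems ending in -v (nigpenuv → nigpenuvum, melvav → melvavum, zegnehav → zegnehavum) add -um.
The other pattern: stems ending in -k or -t add the prefix fa-.
So zizkasrev → zizkasrevum.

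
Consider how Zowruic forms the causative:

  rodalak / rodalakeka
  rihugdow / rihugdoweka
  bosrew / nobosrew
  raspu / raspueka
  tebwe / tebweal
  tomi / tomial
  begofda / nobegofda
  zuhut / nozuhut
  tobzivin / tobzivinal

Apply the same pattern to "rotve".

rotveeka

"rotve" begins with r-. The stems beginning with r- (raspu → raspueka, rihugdow → rihugdoweka, rodalak → rodalakeka) add -eka.
The other patterns: stems beginning with t- add -al; stems beginning with b- or z- add the prefix no-.
So rotve → rotveeka.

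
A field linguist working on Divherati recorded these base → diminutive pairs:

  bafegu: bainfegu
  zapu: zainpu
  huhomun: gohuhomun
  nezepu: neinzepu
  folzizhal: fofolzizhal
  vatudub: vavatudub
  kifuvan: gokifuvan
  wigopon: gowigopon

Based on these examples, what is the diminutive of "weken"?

huhomun and zapu both have last vowel 'u' yet inflect differently (gohuhomun, zainpu), so the last vowel is not what conditions the rule; the final letter is.
"weken" ends in -n. The stems ending in -n (huhomun → gohuhomun, wigopon → gowigopon, kifuvan → gokifuvan) add the prefix go-.
So weken → goweken.

goweken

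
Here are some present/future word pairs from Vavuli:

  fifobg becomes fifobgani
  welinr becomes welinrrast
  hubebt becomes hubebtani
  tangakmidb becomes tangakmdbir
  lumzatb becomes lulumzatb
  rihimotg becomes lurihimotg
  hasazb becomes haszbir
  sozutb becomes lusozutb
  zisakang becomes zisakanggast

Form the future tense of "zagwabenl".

"zagwabenl" has second-to-last letter 'n'. The stems whose second-to-last letter is 'n' (zisakang → zisakanggast, welinr → welinrrast) double the final consonant and add -ast.
So zagwabenl → zagwabenllast.

zagwabenllast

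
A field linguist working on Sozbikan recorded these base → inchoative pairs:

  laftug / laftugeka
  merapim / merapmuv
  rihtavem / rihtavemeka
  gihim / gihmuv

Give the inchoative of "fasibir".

fasibruv

merapim and rihtavem both end in -m yet inflect differently (merapmuv, rihtavemeka), so the final letter is not what conditions the rule; the last vowel is.
"fasibir" has last vowel 'i'. The stems whose last vowel is 'i' (merapim → merapmuv, gihim → gihmuv) delete the last vowel and add -uv.
So fasibir → fasibruv.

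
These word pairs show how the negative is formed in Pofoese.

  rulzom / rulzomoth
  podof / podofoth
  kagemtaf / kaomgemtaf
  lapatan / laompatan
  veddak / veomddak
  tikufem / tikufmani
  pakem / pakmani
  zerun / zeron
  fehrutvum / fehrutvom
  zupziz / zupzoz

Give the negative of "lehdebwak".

podof and kagemtaf both end in -f yet inflect differently (podofoth, kaomgemtaf), so the final letter is not what conditions the rule; the last vowel is.
"lehdebwak" has last vowel 'a'. The stems whose last vowel is 'a' (kagemtaf → kaomgemtaf, lapatan → laompatan, veddak → veomddak) insert -om- after the first vowel.
The other patterns: stems whose last vowel is 'o' add -oth; stems whose last vowel is 'e' delete the last vowel and add -ani; stems whose last vowel is 'i' or 'u' change the last vowel to 'o'.
So lehdebwak → leomhdebwak.

leomhdebwak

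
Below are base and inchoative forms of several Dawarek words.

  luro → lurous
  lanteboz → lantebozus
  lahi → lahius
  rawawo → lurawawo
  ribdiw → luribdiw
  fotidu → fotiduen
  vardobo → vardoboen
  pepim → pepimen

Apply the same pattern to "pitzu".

pitzuen

"pitzu" begins with p-. The one such stem in the data (pepim → pepimen) adds -en, so the same rule applies.
So pitzu → pitzuen.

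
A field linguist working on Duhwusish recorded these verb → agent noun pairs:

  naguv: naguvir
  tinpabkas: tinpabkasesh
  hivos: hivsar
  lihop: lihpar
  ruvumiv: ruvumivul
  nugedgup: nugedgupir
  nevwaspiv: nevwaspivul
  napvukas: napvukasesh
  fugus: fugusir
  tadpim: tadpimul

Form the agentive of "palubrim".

palubrimul

napvukas and fugus both end in -s yet inflect differently (napvukasesh, fugusir), so the final letter is not what conditions the rule; the last vowel is.
"palubrim" has last vowel 'i'. The stems whose last vowel is 'i' (nevwaspiv → nevwaspivul, ruvumiv → ruvumivul, tadpim → tadpimul) add -ul.
The other patterns: stems whose last vowel is 'a' add -esh; stems whose last vowel is 'u' add -ir; stems whose last vowel is 'o' delete the last vowel and add -ar.
So palubrim → palubrimul.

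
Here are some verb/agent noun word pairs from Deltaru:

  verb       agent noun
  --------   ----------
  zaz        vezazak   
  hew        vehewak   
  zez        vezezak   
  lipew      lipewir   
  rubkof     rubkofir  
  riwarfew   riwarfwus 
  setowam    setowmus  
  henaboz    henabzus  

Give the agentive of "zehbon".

"zehbon" has 2 vowels. The stems with 2 vowels (lipew → lipewir, rubkof → rubkofir) add -ir.
The other patterns: stems with 1 vowel add ve- … -ak around the stem; stems with 3 vowels delete the last vowel and add -us.
So zehbon → zehbonir.

zehbonir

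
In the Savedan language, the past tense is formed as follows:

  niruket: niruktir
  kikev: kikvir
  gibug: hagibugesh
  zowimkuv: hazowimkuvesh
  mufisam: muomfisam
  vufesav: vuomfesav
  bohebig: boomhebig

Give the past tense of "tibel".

kikev and zowimkuv both end in -v yet inflect differently (kikvir, hazowimkuvesh), so the final letter is not what conditions the rule; the last vowel is.
"tibel" has last vowel 'e'. The stems whose last vowel is 'e' (niruket → niruktir, kikev → kikvir) delete the last vowel and add -ir.
The other patterns: stems whose last vowel is 'u' add ha- … -esh around the stem; stems whose last vowel is 'a' or 'i' insert -om- after the first vowel.
So tibel → tiblir.

tiblir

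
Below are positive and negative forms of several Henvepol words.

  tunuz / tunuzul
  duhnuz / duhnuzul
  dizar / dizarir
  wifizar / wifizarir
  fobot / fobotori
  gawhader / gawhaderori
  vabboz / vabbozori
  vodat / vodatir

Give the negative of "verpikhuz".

dizar and gawhader both end in -r yet inflect differently (dizarir, gawhaderori), so the final letter is not what conditions the rule; the last vowel is.
"verpikhuz" has last vowel 'u'. The stems whose last vowel is 'u' (duhnuz → duhnuzul, tunuz → tunuzul) add -ul.
The other patterns: stems whose last vowel is 'a' add -ir; stems whose last vowel is 'e' or 'o' add -ori.
So verpikhuz → verpikhuzul.

verpikhuzul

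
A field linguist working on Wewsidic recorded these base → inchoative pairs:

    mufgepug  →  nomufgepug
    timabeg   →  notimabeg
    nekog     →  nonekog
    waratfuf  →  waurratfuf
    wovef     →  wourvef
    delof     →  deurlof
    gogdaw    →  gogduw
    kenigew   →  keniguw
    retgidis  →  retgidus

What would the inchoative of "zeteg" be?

nozeteg

mufgepug and waratfuf both have last vowel 'u' yet inflect differently (nomufgepug, waurratfuf), so the last vowel is not what conditions the rule; the final letter is.
"zeteg" ends in -g. The stems ending in -g (mufgepug → nomufgepug, timabeg → notimabeg, nekog → nonekog) add the prefix no-.
The other patterns: stems ending in -f insert -ur- after the first vowel; stems ending in -s or -w change the last vowel to 'u'.
So zeteg → nozeteg.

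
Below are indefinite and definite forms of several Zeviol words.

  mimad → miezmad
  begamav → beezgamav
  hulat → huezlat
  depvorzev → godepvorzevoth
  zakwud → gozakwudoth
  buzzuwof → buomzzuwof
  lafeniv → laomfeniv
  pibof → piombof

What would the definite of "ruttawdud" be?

goruttawdudoth

begamav and depvorzev both end in -v yet inflect differently (beezgamav, godepvorzevoth), so the final letter is not what conditions the rule; the last vowel is.
"ruttawdud" has last vowel 'u'. The one such stem in the data (zakwud → gozakwudoth) adds go- … -oth around the stem, so the same rule applies.
The other patterns: stems whose last vowel is 'a' insert -ez- after the first vowel; stems whose last vowel is 'i' or 'o' insert -om- after the first vowel.
So ruttawdud → goruttawdudoth.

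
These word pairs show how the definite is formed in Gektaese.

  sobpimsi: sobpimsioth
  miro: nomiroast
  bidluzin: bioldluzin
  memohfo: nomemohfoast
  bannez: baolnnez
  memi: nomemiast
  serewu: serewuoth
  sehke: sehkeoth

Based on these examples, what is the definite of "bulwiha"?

buollwiha

memi and sobpimsi both end in -i yet inflect differently (nomemiast, sobpimsioth), so the final letter is not what conditions the rule; the first letter is.
"bulwiha" begins with b-. The stems beginning with b- (bidluzin → bioldluzin, bannez → baolnnez) insert -ol- after the first vowel.
The other patterns: stems beginning with m- add no- … -ast around the stem; stems beginning with s- add -oth.
So bulwiha → buollwiha.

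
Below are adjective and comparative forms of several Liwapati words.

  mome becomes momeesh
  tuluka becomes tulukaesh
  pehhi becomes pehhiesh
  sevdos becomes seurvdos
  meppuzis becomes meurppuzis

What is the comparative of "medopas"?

"medopas" ends in a consonant. The stems ending in a consonant (meppuzis → meurppuzis, sevdos → seurvdos) insert -ur- after the first vowel.
The other pattern: stems ending in a vowel add -esh.
So medopas → meurdopas.

meurdopas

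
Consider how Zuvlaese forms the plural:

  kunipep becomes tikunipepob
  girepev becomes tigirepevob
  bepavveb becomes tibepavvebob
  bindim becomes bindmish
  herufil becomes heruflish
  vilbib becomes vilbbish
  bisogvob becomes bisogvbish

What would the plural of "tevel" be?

titevelob

bepavveb and vilbib both end in -b yet inflect differently (tibepavvebob, vilbbish), so the final letter is not what conditions the rule; the last vowel is.
"tevel" has last vowel 'e'. The stems whose last vowel is 'e' (kunipep → tikunipepob, girepev → tigirepevob, bepavveb → tibepavvebob) add ti- … -ob around the stem.
So tevel → titevelob.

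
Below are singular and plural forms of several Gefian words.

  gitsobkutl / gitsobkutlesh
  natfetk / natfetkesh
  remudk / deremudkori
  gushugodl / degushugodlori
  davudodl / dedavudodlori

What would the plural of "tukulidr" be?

detukulidrori

"tukulidr" has second-to-last letter 'd'. The stems whose second-to-last letter is 'd' (remudk → deremudkori, gushugodl → degushugodlori, davudodl → dedavudodlori) add de- … -ori around the stem.
The other pattern: stems whose second-to-last letter is 't' add -esh.
So tukulidr → detukulidrori.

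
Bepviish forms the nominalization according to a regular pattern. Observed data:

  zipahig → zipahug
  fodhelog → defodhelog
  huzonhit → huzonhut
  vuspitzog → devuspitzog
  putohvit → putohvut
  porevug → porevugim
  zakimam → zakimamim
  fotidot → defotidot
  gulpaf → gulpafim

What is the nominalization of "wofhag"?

wofhagim

"wofhag" has last vowel 'a'. The stems whose last vowel is 'a' (gulpaf → gulpafim, zakimam → zakimamim) add -im.
The other patterns: stems whose last vowel is 'i' change the last vowel to 'u'; stems whose last vowel is 'o' add the prefix de-.
So wofhag → wofhagim.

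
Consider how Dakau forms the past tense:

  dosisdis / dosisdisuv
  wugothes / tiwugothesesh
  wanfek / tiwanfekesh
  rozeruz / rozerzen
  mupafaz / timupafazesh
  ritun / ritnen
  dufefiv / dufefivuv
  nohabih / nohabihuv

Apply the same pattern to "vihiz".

vihizuv

dosisdis and wugothes both end in -s yet inflect differently (dosisdisuv, tiwugothesesh), so the final letter is not what conditions the rule; the last vowel is.
"vihiz" has last vowel 'i'. The stems whose last vowel is 'i' (dufefiv → dufefivuv, dosisdis → dosisdisuv, nohabih → nohabihuv) add -uv.
So vihiz → vihizuv.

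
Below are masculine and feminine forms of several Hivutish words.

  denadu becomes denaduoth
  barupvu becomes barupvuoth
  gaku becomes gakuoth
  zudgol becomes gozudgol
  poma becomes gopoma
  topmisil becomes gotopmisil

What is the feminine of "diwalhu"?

diwalhuoth

gaku and zudgol both have 2 vowels yet inflect differently (gakuoth, gozudgol), so the number of vowels is not what conditions the rule; the final letter is.
"diwalhu" ends in -u. The stems ending in -u (denadu → denaduoth, barupvu → barupvuoth, gaku → gakuoth) add -oth.
So diwalhu → diwalhuoth.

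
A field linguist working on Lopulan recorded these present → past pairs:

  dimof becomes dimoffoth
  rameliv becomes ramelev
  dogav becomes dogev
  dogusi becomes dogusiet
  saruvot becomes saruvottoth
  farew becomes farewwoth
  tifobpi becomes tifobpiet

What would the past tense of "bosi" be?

bosiet

dogusi and rameliv both have last vowel 'i' yet inflect differently (dogusiet, ramelev), so the last vowel is not what conditions the rule; the final letter is.
"bosi" ends in -i. The stems ending in -i (dogusi → dogusiet, tifobpi → tifobpiet) add -et.
So bosi → bosiet.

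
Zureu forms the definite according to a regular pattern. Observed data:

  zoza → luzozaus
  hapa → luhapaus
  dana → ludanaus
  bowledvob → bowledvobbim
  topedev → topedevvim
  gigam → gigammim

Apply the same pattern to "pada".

zoza and gigam both have last vowel 'a' yet inflect differently (luzozaus, gigammim), so the last vowel is not what conditions the rule; the final letter is.
"pada" ends in -a. The stems ending in -a (zoza → luzozaus, hapa → luhapaus, dana → ludanaus) add lu- … -us around the stem.
So pada → lupadaus.

lupadaus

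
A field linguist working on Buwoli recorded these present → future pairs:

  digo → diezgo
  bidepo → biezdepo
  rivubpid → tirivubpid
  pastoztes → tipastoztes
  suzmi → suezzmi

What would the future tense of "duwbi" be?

rivubpid and suzmi both have last vowel 'i' yet inflect differently (tirivubpid, suezzmi), so the last vowel is not what conditions the rule; whether the stem ends in a vowel or a consonant is.
"duwbi" ends in a vowel. The stems ending in a vowel (digo → diezgo, bidepo → biezdepo, suzmi → suezzmi) insert -ez- after the first vowel.
The other pattern: stems ending in a consonant add the prefix ti-.
So duwbi → duezwbi.

duezwbi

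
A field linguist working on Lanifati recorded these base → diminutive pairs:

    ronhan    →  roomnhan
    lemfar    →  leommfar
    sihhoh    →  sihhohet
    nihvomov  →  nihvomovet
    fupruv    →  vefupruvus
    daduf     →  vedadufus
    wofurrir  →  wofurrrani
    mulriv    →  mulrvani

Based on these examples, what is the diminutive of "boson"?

bosonet

nihvomov and fupruv both end in -v yet inflect differently (nihvomovet, vefupruvus), so the final letter is not what conditions the rule; the last vowel is.
"boson" has last vowel 'o'. The stems whose last vowel is 'o' (sihhoh → sihhohet, nihvomov → nihvomovet) add -et.
The other patterns: stems whose last vowel is 'a' insert -om- after the first vowel; stems whose last vowel is 'u' add ve- … -us around the stem; stems whose last vowel is 'i' delete the last vowel and add -ani.
So boson → bosonet.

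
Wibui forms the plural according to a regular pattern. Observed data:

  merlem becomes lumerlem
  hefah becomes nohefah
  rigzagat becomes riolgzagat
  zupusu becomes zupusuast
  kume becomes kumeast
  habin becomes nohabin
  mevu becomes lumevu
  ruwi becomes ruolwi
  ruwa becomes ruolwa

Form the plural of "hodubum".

nohodubum

"hodubum" begins with h-. The stems beginning with h- (hefah → nohefah, habin → nohabin) add the prefix no-.
So hodubum → nohodubum.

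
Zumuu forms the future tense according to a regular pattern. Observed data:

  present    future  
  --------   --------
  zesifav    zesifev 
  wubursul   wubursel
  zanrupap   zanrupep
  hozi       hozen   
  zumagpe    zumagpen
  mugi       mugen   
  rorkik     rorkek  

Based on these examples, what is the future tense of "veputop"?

veputep

rorkik and mugi both have last vowel 'i' yet inflect differently (rorkek, mugen), so the last vowel is not what conditions the rule; whether the stem ends in a vowel or a consonant is.
"veputop" ends in a consonant. The stems ending in a consonant (wubursul → wubursel, zesifav → zesifev, zanrupap → zanrupep) change the last vowel to 'e'.
The other pattern: stems ending in a vowel drop the final letter and add -en.
So veputop → veputep.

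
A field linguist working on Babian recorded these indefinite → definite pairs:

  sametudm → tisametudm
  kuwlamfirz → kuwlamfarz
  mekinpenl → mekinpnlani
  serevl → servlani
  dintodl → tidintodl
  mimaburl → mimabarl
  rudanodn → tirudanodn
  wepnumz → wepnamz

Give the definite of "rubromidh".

mimaburl and dintodl both end in -l yet inflect differently (mimabarl, tidintodl), so the final letter is not what conditions the rule; the second-to-last letter is.
"rubromidh" has second-to-last letter 'd'. The stems whose second-to-last letter is 'd' (dintodl → tidintodl, sametudm → tisametudm, rudanodn → tirudanodn) add the prefix ti-.
So rubromidh → tirubromidh.

tirubromidh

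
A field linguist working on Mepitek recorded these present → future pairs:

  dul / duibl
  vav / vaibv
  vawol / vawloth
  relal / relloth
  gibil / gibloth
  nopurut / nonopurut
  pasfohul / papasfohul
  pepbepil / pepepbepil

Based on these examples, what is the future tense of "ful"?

"ful" has 1 vowel. The stems with 1 vowel (dul → duibl, vav → vaibv) insert -ib- after the first vowel.
The other patterns: stems with 2 vowels delete the last vowel and add -oth; stems with 3 vowels repeat the first consonant+vowel as a prefix.
So ful → fuibl.

fuibl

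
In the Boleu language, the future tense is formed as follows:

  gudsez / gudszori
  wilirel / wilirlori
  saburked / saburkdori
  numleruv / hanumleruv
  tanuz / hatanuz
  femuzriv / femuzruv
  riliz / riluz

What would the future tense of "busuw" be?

habusuw

"busuw" has last vowel 'u'. The stems whose last vowel is 'u' (numleruv → hanumleruv, tanuz → hatanuz) add the prefix ha-.
So busuw → habusuw.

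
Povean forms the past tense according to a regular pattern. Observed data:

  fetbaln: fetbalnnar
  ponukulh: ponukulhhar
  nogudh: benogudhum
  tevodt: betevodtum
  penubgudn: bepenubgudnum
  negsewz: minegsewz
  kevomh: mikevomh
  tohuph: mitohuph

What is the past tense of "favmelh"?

ponukulh and nogudh both end in -h yet inflect differently (ponukulhhar, benogudhum), so the final letter is not what conditions the rule; the second-to-last letter is.
"favmelh" has second-to-last letter 'l'. The stems whose second-to-last letter is 'l' (fetbaln → fetbalnnar, ponukulh → ponukulhhar) double the final consonant and add -ar.
The other patterns: stems whose second-to-last letter is 'd' add be- … -um around the stem; stems whose second-to-last letter is 'm', 'p' or 'w' add the prefix mi-.
So favmelh → favmelhhar.

favmelhhar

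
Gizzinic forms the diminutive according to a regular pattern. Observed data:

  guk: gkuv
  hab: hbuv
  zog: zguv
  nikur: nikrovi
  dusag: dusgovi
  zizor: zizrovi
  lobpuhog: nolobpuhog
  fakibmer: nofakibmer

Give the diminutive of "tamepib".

zog and dusag both end in -g yet inflect differently (zguv, dusgovi), so the final letter is not what conditions the rule; the number of vowels is.
"tamepib" has 3 vowels. The stems with 3 vowels (lobpuhog → nolobpuhog, fakibmer → nofakibmer) add the prefix no-.
So tamepib → notamepib.

notamepib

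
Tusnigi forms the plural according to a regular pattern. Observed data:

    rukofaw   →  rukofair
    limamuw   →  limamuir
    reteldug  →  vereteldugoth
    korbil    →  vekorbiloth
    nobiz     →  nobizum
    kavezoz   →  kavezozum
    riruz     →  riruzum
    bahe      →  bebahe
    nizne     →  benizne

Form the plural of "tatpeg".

limamuw and reteldug both have last vowel 'u' yet inflect differently (limamuir, vereteldugoth), so the last vowel is not what conditions the rule; the final letter is.
"tatpeg" ends in -g. The one such stem in the data (reteldug → vereteldugoth) adds ve- … -oth around the stem, so the same rule applies.
The other patterns: stems ending in -w drop the final letter and add -ir; stems ending in -z add -um; stems ending in -e add the prefix be-.
So tatpeg → vetatpegoth.

vetatpegoth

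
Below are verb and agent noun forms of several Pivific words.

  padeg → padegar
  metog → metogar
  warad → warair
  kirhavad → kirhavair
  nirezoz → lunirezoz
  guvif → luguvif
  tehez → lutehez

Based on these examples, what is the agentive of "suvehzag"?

metog and nirezoz both have last vowel 'o' yet inflect differently (metogar, lunirezoz), so the last vowel is not what conditions the rule; the final letter is.
"suvehzag" ends in -g. The stems ending in -g (padeg → padegar, metog → metogar) add -ar.
So suvehzag → suvehzagar.

suvehzagar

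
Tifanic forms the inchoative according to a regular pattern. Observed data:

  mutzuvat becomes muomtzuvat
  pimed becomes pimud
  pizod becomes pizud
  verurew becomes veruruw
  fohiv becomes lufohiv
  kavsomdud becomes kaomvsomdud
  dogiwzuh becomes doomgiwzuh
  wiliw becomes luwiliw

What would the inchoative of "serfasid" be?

"serfasid" has last vowel 'i'. The stems whose last vowel is 'i' (wiliw → luwiliw, fohiv → lufohiv) add the prefix lu-.
The other patterns: stems whose last vowel is 'e' or 'o' change the last vowel to 'u'; stems whose last vowel is 'a' or 'u' insert -om- after the first vowel.
So serfasid → luserfasid.

luserfasid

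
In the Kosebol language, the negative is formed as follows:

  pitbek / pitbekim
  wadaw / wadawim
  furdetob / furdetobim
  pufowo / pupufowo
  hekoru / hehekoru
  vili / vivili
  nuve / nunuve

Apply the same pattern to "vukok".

vukokim

furdetob and pufowo both have last vowel 'o' yet inflect differently (furdetobim, pupufowo), so the last vowel is not what conditions the rule; whether the stem ends in a vowel or a consonant is.
"vukok" ends in a consonant. The stems ending in a consonant (pitbek → pitbekim, wadaw → wadawim, furdetob → furdetobim) add -im.
So vukok → vukokim.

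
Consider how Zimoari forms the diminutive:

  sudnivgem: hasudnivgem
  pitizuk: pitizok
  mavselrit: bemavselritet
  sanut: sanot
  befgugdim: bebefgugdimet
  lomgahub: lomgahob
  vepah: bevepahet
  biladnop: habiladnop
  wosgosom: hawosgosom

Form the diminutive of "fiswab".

"fiswab" has last vowel 'a'. The one such stem in the data (vepah → bevepahet) adds be- … -et around the stem, so the same rule applies.
The other patterns: stems whose last vowel is 'e' or 'o' add the prefix ha-; stems whose last vowel is 'u' change the last vowel to 'o'.
So fiswab → befiswabet.

befiswabet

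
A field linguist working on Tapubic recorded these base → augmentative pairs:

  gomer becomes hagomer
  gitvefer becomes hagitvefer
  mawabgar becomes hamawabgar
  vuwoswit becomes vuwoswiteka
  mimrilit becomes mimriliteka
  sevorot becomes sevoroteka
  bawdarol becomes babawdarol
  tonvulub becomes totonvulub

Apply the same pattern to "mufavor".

hamufavor

"mufavor" ends in -r. The stems ending in -r (gomer → hagomer, gitvefer → hagitvefer, mawabgar → hamawabgar) add the prefix ha-.
So mufavor → hamufavor.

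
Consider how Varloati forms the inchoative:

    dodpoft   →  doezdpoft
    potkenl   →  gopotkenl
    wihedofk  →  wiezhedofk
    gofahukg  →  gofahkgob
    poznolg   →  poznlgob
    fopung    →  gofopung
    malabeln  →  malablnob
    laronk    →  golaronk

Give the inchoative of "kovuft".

koezvuft

"kovuft" has second-to-last letter 'f'. The stems whose second-to-last letter is 'f' (dodpoft → doezdpoft, wihedofk → wiezhedofk) insert -ez- after the first vowel.
The other patterns: stems whose second-to-last letter is 'n' add the prefix go-; stems whose second-to-last letter is 'k' or 'l' delete the last vowel and add -ob.
So kovuft → koezvuft.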